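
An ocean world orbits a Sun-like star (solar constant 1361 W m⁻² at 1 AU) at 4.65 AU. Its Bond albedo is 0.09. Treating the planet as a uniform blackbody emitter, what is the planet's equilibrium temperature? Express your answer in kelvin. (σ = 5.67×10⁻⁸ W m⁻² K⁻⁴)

T_eq ≈ 126 K

Flux at 4.65 AU: S = 1361/4.65² = 62.9 W m⁻².
Energy balance: absorbed = emitted ⇒ πR²·S(1−A) = 4πR²·σT_eq⁴, so T_eq⁴ = S(1−A)/(4σ).
T_eq = [62.9 × 0.91 / (4 × 5.67×10⁻⁸)]^(1/4) = (2.53×10⁸)^(1/4) = 126 K.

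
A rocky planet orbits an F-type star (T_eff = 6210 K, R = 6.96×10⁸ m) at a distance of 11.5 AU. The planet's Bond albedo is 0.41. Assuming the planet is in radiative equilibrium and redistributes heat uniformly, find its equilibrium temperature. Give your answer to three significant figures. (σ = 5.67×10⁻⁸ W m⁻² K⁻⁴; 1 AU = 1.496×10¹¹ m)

T_eq ≈ 77.4 K

d = 11.5 AU = 1.72×10¹² m.
L = 4πR_⋆²σT_⋆⁴ = 4π(6.96×10⁸)² × 5.67×10⁻⁸ × (6210)⁴ = 5.13×10²⁶ W.
S = L/(4πd²) = 13.8 W m⁻².
Energy balance: absorbed = emitted ⇒ πR²·S(1−A) = 4πR²·σT_eq⁴, so T_eq⁴ = S(1−A)/(4σ).
T_eq = [13.8 × 0.59 / (4 × 5.67×10⁻⁸)]^(1/4) = (3.59×10⁷)^(1/4) = 77.4 K.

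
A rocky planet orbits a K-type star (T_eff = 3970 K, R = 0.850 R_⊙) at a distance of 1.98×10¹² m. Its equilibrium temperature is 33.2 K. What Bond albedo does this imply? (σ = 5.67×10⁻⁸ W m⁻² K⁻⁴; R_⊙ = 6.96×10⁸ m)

R_⋆ = 0.850 × 6.96×10⁸ = 5.92×10⁸ m.
L = 4πR_⋆²σT_⋆⁴ = 4π(5.92×10⁸)² × 5.67×10⁻⁸ × (3970)⁴ = 6.19×10²⁵ W.
S = L/(4πd²) = 1.26 W m⁻².
From T_eq⁴ = S(1−A)/(4σ): 1−A = 4σT_eq⁴/S.
1−A = 4 × 5.67×10⁻⁸ × (33.2)⁴ / 1.26 = 0.219.

A ≈ 0.78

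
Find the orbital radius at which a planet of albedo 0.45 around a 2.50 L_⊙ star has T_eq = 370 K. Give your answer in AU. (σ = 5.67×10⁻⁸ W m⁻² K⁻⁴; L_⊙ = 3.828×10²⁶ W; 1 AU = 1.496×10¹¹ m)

L = 2.50 × 3.828×10²⁶ = 9.57×10²⁶ W.
From T_eq⁴ = L(1−A)/(16πσd²): d = √[L(1−A)/(16πσT_eq⁴)].
d = √[9.57×10²⁶ × 0.55 / (16π × 5.67×10⁻⁸ × (370)⁴)] = 9.93×10¹⁰ m = 0.664 AU.

d ≈ 0.664 AU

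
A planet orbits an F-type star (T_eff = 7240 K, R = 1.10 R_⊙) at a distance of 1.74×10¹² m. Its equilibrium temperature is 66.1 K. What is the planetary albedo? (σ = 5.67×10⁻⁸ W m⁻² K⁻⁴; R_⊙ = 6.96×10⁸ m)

A ≈ 0.86

R_⋆ = 1.10 × 6.96×10⁸ = 7.66×10⁸ m.
L = 4πR_⋆²σT_⋆⁴ = 4π(7.66×10⁸)² × 5.67×10⁻⁸ × (7240)⁴ = 1.15×10²⁷ W.
S = L/(4πd²) = 30.2 W m⁻².
From T_eq⁴ = S(1−A)/(4σ): 1−A = 4σT_eq⁴/S.
1−A = 4 × 5.67×10⁻⁸ × (66.1)⁴ / 30.2 = 0.144.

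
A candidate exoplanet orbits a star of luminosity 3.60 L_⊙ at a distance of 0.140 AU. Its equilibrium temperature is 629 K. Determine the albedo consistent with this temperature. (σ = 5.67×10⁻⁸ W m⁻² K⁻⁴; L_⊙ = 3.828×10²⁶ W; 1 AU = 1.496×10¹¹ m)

d = 0.140 AU = 2.09×10¹⁰ m.
L = 3.60 × 3.828×10²⁶ = 1.38×10²⁷ W.
Flux: S = L/(4πd²) = 1.38×10²⁷/(4π×(2.09×10¹⁰)²) = 2.50×10⁵ W m⁻².
From T_eq⁴ = S(1−A)/(4σ): 1−A = 4σT_eq⁴/S.
1−A = 4 × 5.67×10⁻⁸ × (629)⁴ / 2.50×10⁵ = 0.142.

A ≈ 0.86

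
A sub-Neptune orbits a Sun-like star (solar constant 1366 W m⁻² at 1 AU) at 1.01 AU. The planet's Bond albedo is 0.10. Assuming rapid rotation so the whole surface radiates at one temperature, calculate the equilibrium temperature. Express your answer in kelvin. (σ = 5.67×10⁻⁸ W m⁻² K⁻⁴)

Flux at 1.01 AU: S = 1366/1.01² = 1340 W m⁻².
Energy balance: absorbed = emitted ⇒ πR²·S(1−A) = 4πR²·σT_eq⁴, so T_eq⁴ = S(1−A)/(4σ).
T_eq = [1340 × 0.90 / (4 × 5.67×10⁻⁸)]^(1/4) = (5.31×10⁹)^(1/4) = 270 K.

T_eq ≈ 270 K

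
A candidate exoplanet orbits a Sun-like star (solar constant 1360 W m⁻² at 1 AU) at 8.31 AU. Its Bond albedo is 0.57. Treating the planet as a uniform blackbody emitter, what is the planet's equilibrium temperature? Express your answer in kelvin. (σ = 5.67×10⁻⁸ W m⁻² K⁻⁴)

T_eq ≈ 78.2 K

Flux at 8.31 AU: S = 1360/8.31² = 19.7 W m⁻².
Energy balance: absorbed = emitted ⇒ πR²·S(1−A) = 4πR²·σT_eq⁴, so T_eq⁴ = S(1−A)/(4σ).
T_eq = [19.7 × 0.43 / (4 × 5.67×10⁻⁸)]^(1/4) = (3.73×10⁷)^(1/4) = 78.2 K.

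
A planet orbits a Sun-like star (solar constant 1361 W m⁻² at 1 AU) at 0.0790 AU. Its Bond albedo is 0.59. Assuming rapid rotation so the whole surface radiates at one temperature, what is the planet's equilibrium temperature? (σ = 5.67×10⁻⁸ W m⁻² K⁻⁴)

T_eq ≈ 792 K

Flux at 0.0790 AU: S = 1361/0.0790² = 2.18×10⁵ W m⁻².
Energy balance: absorbed = emitted ⇒ πR²·S(1−A) = 4πR²·σT_eq⁴, so T_eq⁴ = S(1−A)/(4σ).
T_eq = [2.18×10⁵ × 0.41 / (4 × 5.67×10⁻⁸)]^(1/4) = (3.94×10¹¹)^(1/4) = 792 K.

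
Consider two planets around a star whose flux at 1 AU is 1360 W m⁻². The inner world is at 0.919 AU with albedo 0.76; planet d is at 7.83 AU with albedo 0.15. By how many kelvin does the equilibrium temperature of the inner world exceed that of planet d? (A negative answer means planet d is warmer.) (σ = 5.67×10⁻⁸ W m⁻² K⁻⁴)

T_eq = [S₀(1−A)/(4σd²)]^(1/4), so T ∝ (1−A)^(1/4) / √d.
T₁ = [1360×0.24/(4×5.67×10⁻⁸×0.919²)]^(1/4) = 203.17 K.
T₂ = [1360×0.85/(4×5.67×10⁻⁸×7.83²)]^(1/4) = 95.49 K.

ΔT ≈ 107.7 K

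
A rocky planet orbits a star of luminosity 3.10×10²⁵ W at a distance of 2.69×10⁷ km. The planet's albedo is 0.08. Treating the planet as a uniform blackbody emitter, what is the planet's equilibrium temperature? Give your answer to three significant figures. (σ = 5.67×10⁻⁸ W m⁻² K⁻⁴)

d = 2.69×10⁷ km = 2.69×10¹⁰ m.
Flux: S = L/(4πd²) = 3.10×10²⁵/(4π×(2.69×10¹⁰)²) = 3410 W m⁻².
Energy balance: absorbed = emitted ⇒ πR²·S(1−A) = 4πR²·σT_eq⁴, so T_eq⁴ = S(1−A)/(4σ).
T_eq = [3410 × 0.92 / (4 × 5.67×10⁻⁸)]^(1/4) = (1.38×10¹⁰)^(1/4) = 343 K.

T_eq ≈ 343 K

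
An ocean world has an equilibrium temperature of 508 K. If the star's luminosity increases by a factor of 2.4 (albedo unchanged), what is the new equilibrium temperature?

T_eq ≈ 632 K

T_eq ∝ L^(1/4) · d^(−1/2).
T′ = 508 × 2.4^(1/4) = 632 K.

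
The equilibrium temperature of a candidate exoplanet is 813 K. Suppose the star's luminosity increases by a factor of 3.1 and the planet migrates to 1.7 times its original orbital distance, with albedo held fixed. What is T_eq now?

T_eq ∝ L^(1/4) · d^(−1/2).
T′ = 813 × 3.1^(1/4) / 1.7^(1/2) = 827 K.

T_eq ≈ 827 K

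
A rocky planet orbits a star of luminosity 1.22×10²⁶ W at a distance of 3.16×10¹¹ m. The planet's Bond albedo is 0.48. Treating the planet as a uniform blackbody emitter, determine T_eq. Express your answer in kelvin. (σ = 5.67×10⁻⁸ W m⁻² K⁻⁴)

T_eq ≈ 122 K

Flux: S = L/(4πd²) = 1.22×10²⁶/(4π×(3.16×10¹¹)²) = 97.2 W m⁻².
Energy balance: absorbed = emitted ⇒ πR²·S(1−A) = 4πR²·σT_eq⁴, so T_eq⁴ = S(1−A)/(4σ).
T_eq = [97.2 × 0.52 / (4 × 5.67×10⁻⁸)]^(1/4) = (2.23×10⁸)^(1/4) = 122 K.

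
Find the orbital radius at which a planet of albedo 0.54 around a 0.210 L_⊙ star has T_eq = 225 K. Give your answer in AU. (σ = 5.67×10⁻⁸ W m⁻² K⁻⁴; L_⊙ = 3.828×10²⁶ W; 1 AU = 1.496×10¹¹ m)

d ≈ 0.476 AU

L = 0.210 × 3.828×10²⁶ = 8.04×10²⁵ W.
From T_eq⁴ = L(1−A)/(16πσd²): d = √[L(1−A)/(16πσT_eq⁴)].
d = √[8.04×10²⁵ × 0.46 / (16π × 5.67×10⁻⁸ × (225)⁴)] = 7.12×10¹⁰ m = 0.476 AU.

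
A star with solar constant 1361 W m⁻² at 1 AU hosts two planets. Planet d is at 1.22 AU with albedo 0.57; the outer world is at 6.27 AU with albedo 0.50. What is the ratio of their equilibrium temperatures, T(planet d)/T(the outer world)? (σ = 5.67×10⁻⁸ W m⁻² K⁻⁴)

T₁/T₂ ≈ 2.183

T_eq = [S₀(1−A)/(4σd²)]^(1/4), so T ∝ (1−A)^(1/4) / √d.
T₁ = [1361×0.43/(4×5.67×10⁻⁸×1.22²)]^(1/4) = 204.05 K.
T₂ = [1361×0.50/(4×5.67×10⁻⁸×6.27²)]^(1/4) = 93.47 K.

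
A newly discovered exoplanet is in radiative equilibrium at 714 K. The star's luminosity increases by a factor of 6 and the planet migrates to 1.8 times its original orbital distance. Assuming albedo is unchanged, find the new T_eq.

T_eq ∝ L^(1/4) · d^(−1/2).
T′ = 714 × 6^(1/4) / 1.8^(1/2) = 833 K.

T_eq ≈ 833 K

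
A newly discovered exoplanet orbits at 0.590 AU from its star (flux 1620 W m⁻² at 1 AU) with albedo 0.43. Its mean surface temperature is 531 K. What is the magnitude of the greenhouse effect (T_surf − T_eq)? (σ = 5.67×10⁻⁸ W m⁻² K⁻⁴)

ΔT ≈ 202.1 K

S = 1620/0.590² = 4654 W m⁻².
T_eq = [S(1−A)/(4σ)]^(1/4) = [4654×0.57/(4×5.67×10⁻⁸)]^(1/4) = 328.9 K.
ΔT = T_surf − T_eq = 531 − 328.9.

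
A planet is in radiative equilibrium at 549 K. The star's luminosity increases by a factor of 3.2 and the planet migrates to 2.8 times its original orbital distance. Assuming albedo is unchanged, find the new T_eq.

T_eq ≈ 439 K

T_eq ∝ L^(1/4) · d^(−1/2).
T′ = 549 × 3.2^(1/4) / 2.8^(1/2) = 439 K.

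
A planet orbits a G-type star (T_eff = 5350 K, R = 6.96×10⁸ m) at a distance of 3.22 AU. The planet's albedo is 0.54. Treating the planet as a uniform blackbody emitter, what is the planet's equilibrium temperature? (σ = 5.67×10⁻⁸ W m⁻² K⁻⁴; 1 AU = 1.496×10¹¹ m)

d = 3.22 AU = 4.82×10¹¹ m.
L = 4πR_⋆²σT_⋆⁴ = 4π(6.96×10⁸)² × 5.67×10⁻⁸ × (5350)⁴ = 2.83×10²⁶ W.
S = L/(4πd²) = 97.0 W m⁻².
Energy balance: absorbed = emitted ⇒ πR²·S(1−A) = 4πR²·σT_eq⁴, so T_eq⁴ = S(1−A)/(4σ).
T_eq = [97.0 × 0.46 / (4 × 5.67×10⁻⁸)]^(1/4) = (1.97×10⁸)^(1/4) = 118 K.

T_eq ≈ 118 K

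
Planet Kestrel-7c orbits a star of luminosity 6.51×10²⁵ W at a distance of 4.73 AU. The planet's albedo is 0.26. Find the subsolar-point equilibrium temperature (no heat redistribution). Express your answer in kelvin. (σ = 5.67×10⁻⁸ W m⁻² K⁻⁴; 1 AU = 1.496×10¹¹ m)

T_ss ≈ 108 K

d = 4.73 AU = 7.08×10¹¹ m.
Flux: S = L/(4πd²) = 6.51×10²⁵/(4π×(7.08×10¹¹)²) = 10.3 W m⁻².
At the subsolar point the surface absorbs S(1−A) and emits σT⁴ per unit area — no factor of 4, since only the local patch is in balance.
T = [10.3 × 0.74 / 5.67×10⁻⁸]^(1/4) = (1.35×10⁸)^(1/4) = 108 K.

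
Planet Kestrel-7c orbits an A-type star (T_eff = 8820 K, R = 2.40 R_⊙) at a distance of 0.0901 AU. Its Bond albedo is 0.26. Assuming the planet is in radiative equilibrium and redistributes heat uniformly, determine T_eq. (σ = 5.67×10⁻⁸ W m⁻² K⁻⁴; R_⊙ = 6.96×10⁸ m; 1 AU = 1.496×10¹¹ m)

T_eq ≈ 2040 K

R_⋆ = 2.40 × 6.96×10⁸ = 1.67×10⁹ m.
d = 0.0901 AU = 1.35×10¹⁰ m.
L = 4πR_⋆²σT_⋆⁴ = 4π(1.67×10⁹)² × 5.67×10⁻⁸ × (8820)⁴ = 1.20×10²⁸ W.
S = L/(4πd²) = 5.27×10⁶ W m⁻².
Energy balance: absorbed = emitted ⇒ πR²·S(1−A) = 4πR²·σT_eq⁴, so T_eq⁴ = S(1−A)/(4σ).
T_eq = [5.27×10⁶ × 0.74 / (4 × 5.67×10⁻⁸)]^(1/4) = (1.72×10¹³)^(1/4) = 2040 K.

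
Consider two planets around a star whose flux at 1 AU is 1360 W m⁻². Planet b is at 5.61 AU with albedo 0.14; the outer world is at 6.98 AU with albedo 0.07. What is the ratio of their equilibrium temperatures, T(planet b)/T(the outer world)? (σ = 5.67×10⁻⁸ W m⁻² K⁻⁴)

T₁/T₂ ≈ 1.094

T_eq = [S₀(1−A)/(4σd²)]^(1/4), so T ∝ (1−A)^(1/4) / √d.
T₁ = [1360×0.86/(4×5.67×10⁻⁸×5.61²)]^(1/4) = 113.14 K.
T₂ = [1360×0.93/(4×5.67×10⁻⁸×6.98²)]^(1/4) = 103.43 K.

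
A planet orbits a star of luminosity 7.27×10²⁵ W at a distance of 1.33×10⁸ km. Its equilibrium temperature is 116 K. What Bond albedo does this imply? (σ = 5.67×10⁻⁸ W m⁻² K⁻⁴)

d = 1.33×10⁸ km = 1.33×10¹¹ m.
Flux: S = L/(4πd²) = 7.27×10²⁵/(4π×(1.33×10¹¹)²) = 327 W m⁻².
From T_eq⁴ = S(1−A)/(4σ): 1−A = 4σT_eq⁴/S.
1−A = 4 × 5.67×10⁻⁸ × (116)⁴ / 327 = 0.126.

A ≈ 0.87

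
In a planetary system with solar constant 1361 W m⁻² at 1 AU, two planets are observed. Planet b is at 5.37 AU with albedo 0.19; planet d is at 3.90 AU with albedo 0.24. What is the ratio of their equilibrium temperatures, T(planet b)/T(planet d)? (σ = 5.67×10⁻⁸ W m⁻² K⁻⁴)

T₁/T₂ ≈ 0.866

T_eq = [S₀(1−A)/(4σd²)]^(1/4), so T ∝ (1−A)^(1/4) / √d.
T₁ = [1361×0.81/(4×5.67×10⁻⁸×5.37²)]^(1/4) = 113.94 K.
T₂ = [1361×0.76/(4×5.67×10⁻⁸×3.90²)]^(1/4) = 131.59 K.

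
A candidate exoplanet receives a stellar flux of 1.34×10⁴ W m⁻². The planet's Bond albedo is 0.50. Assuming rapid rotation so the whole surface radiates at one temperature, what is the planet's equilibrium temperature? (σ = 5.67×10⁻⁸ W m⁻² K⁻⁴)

Energy balance: absorbed = emitted ⇒ πR²·S(1−A) = 4πR²·σT_eq⁴, so T_eq⁴ = S(1−A)/(4σ).
T_eq = [1.34×10⁴ × 0.50 / (4 × 5.67×10⁻⁸)]^(1/4) = (2.95×10¹⁰)^(1/4) = 415 K.

T_eq ≈ 415 K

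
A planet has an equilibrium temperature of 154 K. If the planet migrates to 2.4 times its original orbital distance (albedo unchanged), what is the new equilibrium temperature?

T_eq ∝ L^(1/4) · d^(−1/2).
T′ = 154 / 2.4^(1/2) = 99.4 K.

T_eq ≈ 99.4 K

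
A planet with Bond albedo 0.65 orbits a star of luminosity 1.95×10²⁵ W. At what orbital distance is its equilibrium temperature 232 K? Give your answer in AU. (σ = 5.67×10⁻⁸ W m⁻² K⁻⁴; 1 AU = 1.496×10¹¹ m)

d ≈ 0.192 AU

From T_eq⁴ = L(1−A)/(16πσd²): d = √[L(1−A)/(16πσT_eq⁴)].
d = √[1.95×10²⁵ × 0.35 / (16π × 5.67×10⁻⁸ × (232)⁴)] = 2.88×10¹⁰ m = 0.192 AU.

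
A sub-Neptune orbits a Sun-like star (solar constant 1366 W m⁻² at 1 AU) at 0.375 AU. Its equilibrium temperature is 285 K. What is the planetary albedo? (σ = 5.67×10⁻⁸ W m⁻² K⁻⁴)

Flux at 0.375 AU: S = 1366/0.375² = 9710 W m⁻².
From T_eq⁴ = S(1−A)/(4σ): 1−A = 4σT_eq⁴/S.
1−A = 4 × 5.67×10⁻⁸ × (285)⁴ / 9710 = 0.154.

A ≈ 0.85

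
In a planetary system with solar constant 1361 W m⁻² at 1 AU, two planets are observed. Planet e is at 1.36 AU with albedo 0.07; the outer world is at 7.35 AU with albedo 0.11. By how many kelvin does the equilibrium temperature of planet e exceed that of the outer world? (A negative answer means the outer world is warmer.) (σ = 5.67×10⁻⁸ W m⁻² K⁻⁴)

T_eq = [S₀(1−A)/(4σd²)]^(1/4), so T ∝ (1−A)^(1/4) / √d.
T₁ = [1361×0.93/(4×5.67×10⁻⁸×1.36²)]^(1/4) = 234.37 K.
T₂ = [1361×0.89/(4×5.67×10⁻⁸×7.35²)]^(1/4) = 99.71 K.

ΔT ≈ 134.7 K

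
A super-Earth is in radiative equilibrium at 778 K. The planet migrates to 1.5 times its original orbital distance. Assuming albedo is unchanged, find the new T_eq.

T_eq ≈ 635 K

T_eq ∝ L^(1/4) · d^(−1/2).
T′ = 778 / 1.5^(1/2) = 635 K.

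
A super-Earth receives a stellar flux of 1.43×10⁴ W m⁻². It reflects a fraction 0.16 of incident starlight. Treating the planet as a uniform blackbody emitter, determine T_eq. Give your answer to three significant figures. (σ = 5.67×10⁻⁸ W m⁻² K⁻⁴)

Energy balance: absorbed = emitted ⇒ πR²·S(1−A) = 4πR²·σT_eq⁴, so T_eq⁴ = S(1−A)/(4σ).
T_eq = [1.43×10⁴ × 0.84 / (4 × 5.67×10⁻⁸)]^(1/4) = (5.30×10¹⁰)^(1/4) = 480 K.

T_eq ≈ 480 K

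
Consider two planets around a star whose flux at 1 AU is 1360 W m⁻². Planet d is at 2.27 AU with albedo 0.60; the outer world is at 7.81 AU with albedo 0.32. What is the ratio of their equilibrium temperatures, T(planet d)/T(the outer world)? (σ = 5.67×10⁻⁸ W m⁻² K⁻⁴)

T_eq = [S₀(1−A)/(4σd²)]^(1/4), so T ∝ (1−A)^(1/4) / √d.
T₁ = [1360×0.40/(4×5.67×10⁻⁸×2.27²)]^(1/4) = 146.88 K.
T₂ = [1360×0.68/(4×5.67×10⁻⁸×7.81²)]^(1/4) = 90.42 K.

T₁/T₂ ≈ 1.624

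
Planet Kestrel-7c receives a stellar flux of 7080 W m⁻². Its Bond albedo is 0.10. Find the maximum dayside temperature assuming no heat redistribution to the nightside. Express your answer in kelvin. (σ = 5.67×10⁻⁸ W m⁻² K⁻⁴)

T_ss ≈ 579 K

With no redistribution each surface element balances locally: S(1−A) = σT⁴.
T = [7080 × 0.90 / 5.67×10⁻⁸]^(1/4) = (1.12×10¹¹)^(1/4) = 579 K.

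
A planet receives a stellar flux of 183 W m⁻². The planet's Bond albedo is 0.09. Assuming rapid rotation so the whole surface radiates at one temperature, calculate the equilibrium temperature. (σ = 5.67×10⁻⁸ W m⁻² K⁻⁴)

Energy balance: absorbed = emitted ⇒ πR²·S(1−A) = 4πR²·σT_eq⁴, so T_eq⁴ = S(1−A)/(4σ).
T_eq = [183 × 0.91 / (4 × 5.67×10⁻⁸)]^(1/4) = (7.34×10⁸)^(1/4) = 165 K.

T_eq ≈ 165 K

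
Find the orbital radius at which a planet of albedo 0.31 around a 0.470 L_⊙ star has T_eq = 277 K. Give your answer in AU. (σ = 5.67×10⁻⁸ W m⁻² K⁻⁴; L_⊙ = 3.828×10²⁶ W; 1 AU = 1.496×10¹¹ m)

L = 0.470 × 3.828×10²⁶ = 1.80×10²⁶ W.
From T_eq⁴ = L(1−A)/(16πσd²): d = √[L(1−A)/(16πσT_eq⁴)].
d = √[1.80×10²⁶ × 0.69 / (16π × 5.67×10⁻⁸ × (277)⁴)] = 8.60×10¹⁰ m = 0.575 AU.

d ≈ 0.575 AU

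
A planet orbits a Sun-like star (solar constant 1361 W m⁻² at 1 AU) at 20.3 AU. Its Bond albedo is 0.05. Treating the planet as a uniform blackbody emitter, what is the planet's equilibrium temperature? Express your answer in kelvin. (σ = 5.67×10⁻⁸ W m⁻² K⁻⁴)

T_eq ≈ 61.0 K

Flux at 20.3 AU: S = 1361/20.3² = 3.30 W m⁻².
Energy balance: absorbed = emitted ⇒ πR²·S(1−A) = 4πR²·σT_eq⁴, so T_eq⁴ = S(1−A)/(4σ).
T_eq = [3.30 × 0.95 / (4 × 5.67×10⁻⁸)]^(1/4) = (1.38×10⁷)^(1/4) = 61.0 K.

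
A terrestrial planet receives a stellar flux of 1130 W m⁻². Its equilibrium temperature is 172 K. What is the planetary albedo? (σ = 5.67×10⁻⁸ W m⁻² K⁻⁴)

From T_eq⁴ = S(1−A)/(4σ): 1−A = 4σT_eq⁴/S.
1−A = 4 × 5.67×10⁻⁸ × (172)⁴ / 1130 = 0.176.

A ≈ 0.82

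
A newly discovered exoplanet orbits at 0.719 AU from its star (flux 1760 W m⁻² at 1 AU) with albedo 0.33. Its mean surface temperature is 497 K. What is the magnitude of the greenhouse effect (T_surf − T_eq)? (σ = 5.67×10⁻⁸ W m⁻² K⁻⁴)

S = 1760/0.719² = 3405 W m⁻².
T_eq = [S(1−A)/(4σ)]^(1/4) = [3405×0.67/(4×5.67×10⁻⁸)]^(1/4) = 316.7 K.
ΔT = T_surf − T_eq = 497 − 316.7.

ΔT ≈ 180.3 K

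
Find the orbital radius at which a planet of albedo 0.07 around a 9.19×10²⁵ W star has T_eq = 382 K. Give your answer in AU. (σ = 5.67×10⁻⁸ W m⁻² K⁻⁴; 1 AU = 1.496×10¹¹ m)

From T_eq⁴ = L(1−A)/(16πσd²): d = √[L(1−A)/(16πσT_eq⁴)].
d = √[9.19×10²⁵ × 0.93 / (16π × 5.67×10⁻⁸ × (382)⁴)] = 3.75×10¹⁰ m = 0.251 AU.

d ≈ 0.251 AU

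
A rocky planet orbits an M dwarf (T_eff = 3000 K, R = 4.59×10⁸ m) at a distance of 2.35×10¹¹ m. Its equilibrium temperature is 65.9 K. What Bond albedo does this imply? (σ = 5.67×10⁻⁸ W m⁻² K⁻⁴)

A ≈ 0.76

L = 4πR_⋆²σT_⋆⁴ = 4π(4.59×10⁸)² × 5.67×10⁻⁸ × (3000)⁴ = 1.22×10²⁵ W.
S = L/(4πd²) = 17.5 W m⁻².
From T_eq⁴ = S(1−A)/(4σ): 1−A = 4σT_eq⁴/S.
1−A = 4 × 5.67×10⁻⁸ × (65.9)⁴ / 17.5 = 0.244.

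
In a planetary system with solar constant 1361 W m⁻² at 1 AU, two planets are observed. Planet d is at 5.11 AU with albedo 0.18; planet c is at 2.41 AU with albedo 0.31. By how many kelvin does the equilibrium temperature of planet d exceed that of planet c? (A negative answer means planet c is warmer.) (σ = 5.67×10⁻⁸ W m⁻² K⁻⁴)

T_eq = [S₀(1−A)/(4σd²)]^(1/4), so T ∝ (1−A)^(1/4) / √d.
T₁ = [1361×0.82/(4×5.67×10⁻⁸×5.11²)]^(1/4) = 117.16 K.
T₂ = [1361×0.69/(4×5.67×10⁻⁸×2.41²)]^(1/4) = 163.40 K.

ΔT ≈ -46.2 K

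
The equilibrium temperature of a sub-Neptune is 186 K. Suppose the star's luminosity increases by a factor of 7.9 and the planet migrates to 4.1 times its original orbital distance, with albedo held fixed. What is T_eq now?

T_eq ≈ 154 K

T_eq ∝ L^(1/4) · d^(−1/2).
T′ = 186 × 7.9^(1/4) / 4.1^(1/2) = 154 K.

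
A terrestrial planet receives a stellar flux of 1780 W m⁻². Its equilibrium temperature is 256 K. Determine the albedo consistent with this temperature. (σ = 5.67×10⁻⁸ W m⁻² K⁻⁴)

A ≈ 0.45

From T_eq⁴ = S(1−A)/(4σ): 1−A = 4σT_eq⁴/S.
1−A = 4 × 5.67×10⁻⁸ × (256)⁴ / 1780 = 0.547.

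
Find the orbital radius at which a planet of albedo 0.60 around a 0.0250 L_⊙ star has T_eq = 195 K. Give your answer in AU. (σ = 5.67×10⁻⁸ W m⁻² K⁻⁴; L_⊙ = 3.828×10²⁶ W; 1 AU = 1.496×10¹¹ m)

d ≈ 0.204 AU

L = 0.0250 × 3.828×10²⁶ = 9.57×10²⁴ W.
From T_eq⁴ = L(1−A)/(16πσd²): d = √[L(1−A)/(16πσT_eq⁴)].
d = √[9.57×10²⁴ × 0.40 / (16π × 5.67×10⁻⁸ × (195)⁴)] = 3.05×10¹⁰ m = 0.204 AU.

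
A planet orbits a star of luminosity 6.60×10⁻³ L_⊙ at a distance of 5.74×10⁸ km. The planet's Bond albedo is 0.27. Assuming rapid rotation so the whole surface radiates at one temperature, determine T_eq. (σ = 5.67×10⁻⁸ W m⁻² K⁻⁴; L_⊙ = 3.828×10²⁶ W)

T_eq ≈ 37.4 K

d = 5.74×10⁸ km = 5.74×10¹¹ m.
L = 6.60×10⁻³ × 3.828×10²⁶ = 2.53×10²⁴ W.
Flux: S = L/(4πd²) = 2.53×10²⁴/(4π×(5.74×10¹¹)²) = 0.610 W m⁻².
Energy balance: absorbed = emitted ⇒ πR²·S(1−A) = 4πR²·σT_eq⁴, so T_eq⁴ = S(1−A)/(4σ).
T_eq = [0.610 × 0.73 / (4 × 5.67×10⁻⁸)]^(1/4) = (1.96×10⁶)^(1/4) = 37.4 K.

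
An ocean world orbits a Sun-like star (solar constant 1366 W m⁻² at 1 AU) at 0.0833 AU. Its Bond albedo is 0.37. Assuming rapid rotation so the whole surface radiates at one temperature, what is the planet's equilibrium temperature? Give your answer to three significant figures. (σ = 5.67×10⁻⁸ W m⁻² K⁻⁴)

Flux at 0.0833 AU: S = 1366/0.0833² = 1.97×10⁵ W m⁻².
Energy balance: absorbed = emitted ⇒ πR²·S(1−A) = 4πR²·σT_eq⁴, so T_eq⁴ = S(1−A)/(4σ).
T_eq = [1.97×10⁵ × 0.63 / (4 × 5.67×10⁻⁸)]^(1/4) = (5.47×10¹¹)^(1/4) = 860 K.

T_eq ≈ 860 K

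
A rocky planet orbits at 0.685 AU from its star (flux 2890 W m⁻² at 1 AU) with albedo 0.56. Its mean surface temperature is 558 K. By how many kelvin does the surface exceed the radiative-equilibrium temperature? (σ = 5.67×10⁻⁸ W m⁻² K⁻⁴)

ΔT ≈ 227.4 K

S = 2890/0.685² = 6159 W m⁻².
T_eq = [S(1−A)/(4σ)]^(1/4) = [6159×0.44/(4×5.67×10⁻⁸)]^(1/4) = 330.6 K.
ΔT = T_surf − T_eq = 558 − 330.6.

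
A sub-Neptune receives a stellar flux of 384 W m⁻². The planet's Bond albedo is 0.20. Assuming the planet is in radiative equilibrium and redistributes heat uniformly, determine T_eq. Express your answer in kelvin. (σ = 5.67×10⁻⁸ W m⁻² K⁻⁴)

T_eq ≈ 192 K

Energy balance: absorbed = emitted ⇒ πR²·S(1−A) = 4πR²·σT_eq⁴, so T_eq⁴ = S(1−A)/(4σ).
T_eq = [384 × 0.80 / (4 × 5.67×10⁻⁸)]^(1/4) = (1.35×10⁹)^(1/4) = 192 K.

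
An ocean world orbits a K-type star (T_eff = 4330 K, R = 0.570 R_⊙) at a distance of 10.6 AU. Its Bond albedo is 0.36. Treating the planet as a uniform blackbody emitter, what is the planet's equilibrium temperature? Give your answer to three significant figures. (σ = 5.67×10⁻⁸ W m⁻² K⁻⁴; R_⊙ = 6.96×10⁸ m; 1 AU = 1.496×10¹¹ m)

R_⋆ = 0.570 × 6.96×10⁸ = 3.97×10⁸ m.
d = 10.6 AU = 1.59×10¹² m.
L = 4πR_⋆²σT_⋆⁴ = 4π(3.97×10⁸)² × 5.67×10⁻⁸ × (4330)⁴ = 3.94×10²⁵ W.
S = L/(4πd²) = 1.25 W m⁻².
Energy balance: absorbed = emitted ⇒ πR²·S(1−A) = 4πR²·σT_eq⁴, so T_eq⁴ = S(1−A)/(4σ).
T_eq = [1.25 × 0.64 / (4 × 5.67×10⁻⁸)]^(1/4) = (3.52×10⁶)^(1/4) = 43.3 K.

T_eq ≈ 43.3 K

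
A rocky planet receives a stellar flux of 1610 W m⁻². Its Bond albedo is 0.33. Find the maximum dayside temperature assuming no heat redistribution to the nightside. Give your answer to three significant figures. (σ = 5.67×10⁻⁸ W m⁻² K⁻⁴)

T_ss ≈ 371 K

With no redistribution each surface element balances locally: S(1−A) = σT⁴.
T = [1610 × 0.67 / 5.67×10⁻⁸]^(1/4) = (1.90×10¹⁰)^(1/4) = 371 K.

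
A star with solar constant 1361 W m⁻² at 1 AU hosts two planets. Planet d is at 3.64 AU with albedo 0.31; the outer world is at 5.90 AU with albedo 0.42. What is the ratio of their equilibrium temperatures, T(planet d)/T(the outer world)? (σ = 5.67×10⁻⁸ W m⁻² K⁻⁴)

T₁/T₂ ≈ 1.330

T_eq = [S₀(1−A)/(4σd²)]^(1/4), so T ∝ (1−A)^(1/4) / √d.
T₁ = [1361×0.69/(4×5.67×10⁻⁸×3.64²)]^(1/4) = 132.96 K.
T₂ = [1361×0.58/(4×5.67×10⁻⁸×5.90²)]^(1/4) = 100.00 K.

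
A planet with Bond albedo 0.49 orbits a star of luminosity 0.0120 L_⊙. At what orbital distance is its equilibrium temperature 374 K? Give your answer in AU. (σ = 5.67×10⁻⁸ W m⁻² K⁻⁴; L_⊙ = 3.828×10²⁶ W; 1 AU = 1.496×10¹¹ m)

L = 0.0120 × 3.828×10²⁶ = 4.59×10²⁴ W.
From T_eq⁴ = L(1−A)/(16πσd²): d = √[L(1−A)/(16πσT_eq⁴)].
d = √[4.59×10²⁴ × 0.51 / (16π × 5.67×10⁻⁸ × (374)⁴)] = 6.48×10⁹ m = 0.0433 AU.

d ≈ 0.0433 AU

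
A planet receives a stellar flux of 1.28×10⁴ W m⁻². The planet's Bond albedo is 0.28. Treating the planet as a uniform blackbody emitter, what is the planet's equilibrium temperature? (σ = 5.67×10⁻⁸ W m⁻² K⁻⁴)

Energy balance: absorbed = emitted ⇒ πR²·S(1−A) = 4πR²·σT_eq⁴, so T_eq⁴ = S(1−A)/(4σ).
T_eq = [1.28×10⁴ × 0.72 / (4 × 5.67×10⁻⁸)]^(1/4) = (4.06×10¹⁰)^(1/4) = 449 K.

T_eq ≈ 449 K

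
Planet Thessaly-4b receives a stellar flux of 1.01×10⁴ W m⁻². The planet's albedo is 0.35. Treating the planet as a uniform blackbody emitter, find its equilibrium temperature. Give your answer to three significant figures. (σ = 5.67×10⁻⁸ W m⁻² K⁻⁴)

Energy balance: absorbed = emitted ⇒ πR²·S(1−A) = 4πR²·σT_eq⁴, so T_eq⁴ = S(1−A)/(4σ).
T_eq = [1.01×10⁴ × 0.65 / (4 × 5.67×10⁻⁸)]^(1/4) = (2.89×10¹⁰)^(1/4) = 412 K.

T_eq ≈ 412 K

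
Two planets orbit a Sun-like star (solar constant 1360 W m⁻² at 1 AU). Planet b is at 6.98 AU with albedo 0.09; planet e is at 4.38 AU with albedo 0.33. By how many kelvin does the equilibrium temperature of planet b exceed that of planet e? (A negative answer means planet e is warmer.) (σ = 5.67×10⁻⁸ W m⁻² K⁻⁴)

ΔT ≈ -17.4 K

T_eq = [S₀(1−A)/(4σd²)]^(1/4), so T ∝ (1−A)^(1/4) / √d.
T₁ = [1360×0.91/(4×5.67×10⁻⁸×6.98²)]^(1/4) = 102.87 K.
T₂ = [1360×0.67/(4×5.67×10⁻⁸×4.38²)]^(1/4) = 120.30 K.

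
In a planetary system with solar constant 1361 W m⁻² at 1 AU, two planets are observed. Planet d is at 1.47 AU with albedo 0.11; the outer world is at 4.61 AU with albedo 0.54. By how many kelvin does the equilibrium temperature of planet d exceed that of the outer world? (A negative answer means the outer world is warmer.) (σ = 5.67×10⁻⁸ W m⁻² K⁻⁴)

ΔT ≈ 116.2 K

T_eq = [S₀(1−A)/(4σd²)]^(1/4), so T ∝ (1−A)^(1/4) / √d.
T₁ = [1361×0.89/(4×5.67×10⁻⁸×1.47²)]^(1/4) = 222.97 K.
T₂ = [1361×0.46/(4×5.67×10⁻⁸×4.61²)]^(1/4) = 106.76 K.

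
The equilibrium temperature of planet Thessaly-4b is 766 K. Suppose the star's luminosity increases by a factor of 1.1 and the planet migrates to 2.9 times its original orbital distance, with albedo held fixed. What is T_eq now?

T_eq ≈ 461 K

T_eq ∝ L^(1/4) · d^(−1/2).
T′ = 766 × 1.1^(1/4) / 2.9^(1/2) = 461 K.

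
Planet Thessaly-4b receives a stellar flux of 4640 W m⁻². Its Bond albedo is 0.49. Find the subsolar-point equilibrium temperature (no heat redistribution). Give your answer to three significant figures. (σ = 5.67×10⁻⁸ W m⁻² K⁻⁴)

At the subsolar point the surface absorbs S(1−A) and emits σT⁴ per unit area — no factor of 4, since only the local patch is in balance.
T = [4640 × 0.51 / 5.67×10⁻⁸]^(1/4) = (4.17×10¹⁰)^(1/4) = 452 K.

T_ss ≈ 452 K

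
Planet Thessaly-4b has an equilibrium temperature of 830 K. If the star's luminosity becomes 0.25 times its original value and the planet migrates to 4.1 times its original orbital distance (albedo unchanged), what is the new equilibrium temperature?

T_eq ∝ L^(1/4) · d^(−1/2).
T′ = 830 × 0.25^(1/4) / 4.1^(1/2) = 290 K.

T_eq ≈ 290 K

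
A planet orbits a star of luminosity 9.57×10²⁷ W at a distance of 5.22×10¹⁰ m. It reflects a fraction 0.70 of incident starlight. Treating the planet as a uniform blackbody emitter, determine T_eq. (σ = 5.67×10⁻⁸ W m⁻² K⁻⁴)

Flux: S = L/(4πd²) = 9.57×10²⁷/(4π×(5.22×10¹⁰)²) = 2.79×10⁵ W m⁻².
Energy balance: absorbed = emitted ⇒ πR²·S(1−A) = 4πR²·σT_eq⁴, so T_eq⁴ = S(1−A)/(4σ).
T_eq = [2.79×10⁵ × 0.30 / (4 × 5.67×10⁻⁸)]^(1/4) = (3.70×10¹¹)^(1/4) = 780 K.

T_eq ≈ 780 K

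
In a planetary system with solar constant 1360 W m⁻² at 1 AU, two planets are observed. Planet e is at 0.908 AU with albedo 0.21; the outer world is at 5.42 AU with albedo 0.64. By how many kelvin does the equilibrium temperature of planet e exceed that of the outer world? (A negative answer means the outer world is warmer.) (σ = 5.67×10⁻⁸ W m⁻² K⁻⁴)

T_eq = [S₀(1−A)/(4σd²)]^(1/4), so T ∝ (1−A)^(1/4) / √d.
T₁ = [1360×0.79/(4×5.67×10⁻⁸×0.908²)]^(1/4) = 275.32 K.
T₂ = [1360×0.36/(4×5.67×10⁻⁸×5.42²)]^(1/4) = 92.59 K.

ΔT ≈ 182.7 K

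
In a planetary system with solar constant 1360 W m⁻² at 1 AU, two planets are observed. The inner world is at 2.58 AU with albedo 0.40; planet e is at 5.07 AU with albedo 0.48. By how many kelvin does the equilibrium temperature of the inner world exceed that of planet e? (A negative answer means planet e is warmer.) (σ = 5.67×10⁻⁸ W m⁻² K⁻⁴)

ΔT ≈ 47.5 K

T_eq = [S₀(1−A)/(4σd²)]^(1/4), so T ∝ (1−A)^(1/4) / √d.
T₁ = [1360×0.60/(4×5.67×10⁻⁸×2.58²)]^(1/4) = 152.48 K.
T₂ = [1360×0.52/(4×5.67×10⁻⁸×5.07²)]^(1/4) = 104.95 K.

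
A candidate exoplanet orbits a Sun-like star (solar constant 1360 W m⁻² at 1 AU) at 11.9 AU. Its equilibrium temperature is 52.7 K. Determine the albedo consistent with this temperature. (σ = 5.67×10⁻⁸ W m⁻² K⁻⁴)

A ≈ 0.82

Flux at 11.9 AU: S = 1360/11.9² = 9.60 W m⁻².
From T_eq⁴ = S(1−A)/(4σ): 1−A = 4σT_eq⁴/S.
1−A = 4 × 5.67×10⁻⁸ × (52.7)⁴ / 9.60 = 0.182.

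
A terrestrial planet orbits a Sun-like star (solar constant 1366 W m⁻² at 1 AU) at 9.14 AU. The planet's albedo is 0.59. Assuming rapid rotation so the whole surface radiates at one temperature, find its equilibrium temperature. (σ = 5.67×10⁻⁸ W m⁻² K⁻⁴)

T_eq ≈ 73.7 K

Flux at 9.14 AU: S = 1366/9.14² = 16.4 W m⁻².
Energy balance: absorbed = emitted ⇒ πR²·S(1−A) = 4πR²·σT_eq⁴, so T_eq⁴ = S(1−A)/(4σ).
T_eq = [16.4 × 0.41 / (4 × 5.67×10⁻⁸)]^(1/4) = (2.96×10⁷)^(1/4) = 73.7 K.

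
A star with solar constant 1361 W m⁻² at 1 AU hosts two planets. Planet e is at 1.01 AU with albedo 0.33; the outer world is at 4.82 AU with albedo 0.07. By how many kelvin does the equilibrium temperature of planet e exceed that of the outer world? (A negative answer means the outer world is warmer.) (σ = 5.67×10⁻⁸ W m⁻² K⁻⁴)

ΔT ≈ 126.1 K

T_eq = [S₀(1−A)/(4σd²)]^(1/4), so T ∝ (1−A)^(1/4) / √d.
T₁ = [1361×0.67/(4×5.67×10⁻⁸×1.01²)]^(1/4) = 250.56 K.
T₂ = [1361×0.93/(4×5.67×10⁻⁸×4.82²)]^(1/4) = 124.49 K.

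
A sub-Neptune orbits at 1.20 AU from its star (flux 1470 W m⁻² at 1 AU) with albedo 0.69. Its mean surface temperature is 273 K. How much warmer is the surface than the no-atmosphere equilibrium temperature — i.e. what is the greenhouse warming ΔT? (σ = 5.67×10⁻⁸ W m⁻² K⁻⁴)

ΔT ≈ 79.7 K

S = 1470/1.20² = 1021 W m⁻².
T_eq = [S(1−A)/(4σ)]^(1/4) = [1021×0.31/(4×5.67×10⁻⁸)]^(1/4) = 193.3 K.
ΔT = T_surf − T_eq = 273 − 193.3.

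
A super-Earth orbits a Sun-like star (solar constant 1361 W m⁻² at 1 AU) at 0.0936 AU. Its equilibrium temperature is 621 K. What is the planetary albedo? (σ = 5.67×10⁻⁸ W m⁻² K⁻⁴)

A ≈ 0.78

Flux at 0.0936 AU: S = 1361/0.0936² = 1.55×10⁵ W m⁻².
From T_eq⁴ = S(1−A)/(4σ): 1−A = 4σT_eq⁴/S.
1−A = 4 × 5.67×10⁻⁸ × (621)⁴ / 1.55×10⁵ = 0.217.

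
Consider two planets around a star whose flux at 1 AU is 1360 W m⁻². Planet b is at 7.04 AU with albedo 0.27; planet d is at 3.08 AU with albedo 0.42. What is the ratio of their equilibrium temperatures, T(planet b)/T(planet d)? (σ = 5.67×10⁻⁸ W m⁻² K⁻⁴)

T_eq = [S₀(1−A)/(4σd²)]^(1/4), so T ∝ (1−A)^(1/4) / √d.
T₁ = [1360×0.73/(4×5.67×10⁻⁸×7.04²)]^(1/4) = 96.94 K.
T₂ = [1360×0.58/(4×5.67×10⁻⁸×3.08²)]^(1/4) = 138.37 K.

T₁/T₂ ≈ 0.701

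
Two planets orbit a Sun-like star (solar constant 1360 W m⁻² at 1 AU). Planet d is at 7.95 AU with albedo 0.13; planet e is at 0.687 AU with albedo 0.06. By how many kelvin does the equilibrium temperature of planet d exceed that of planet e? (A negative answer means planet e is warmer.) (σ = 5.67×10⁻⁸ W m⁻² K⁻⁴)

T_eq = [S₀(1−A)/(4σd²)]^(1/4), so T ∝ (1−A)^(1/4) / √d.
T₁ = [1360×0.87/(4×5.67×10⁻⁸×7.95²)]^(1/4) = 95.32 K.
T₂ = [1360×0.94/(4×5.67×10⁻⁸×0.687²)]^(1/4) = 330.58 K.

ΔT ≈ -235.3 K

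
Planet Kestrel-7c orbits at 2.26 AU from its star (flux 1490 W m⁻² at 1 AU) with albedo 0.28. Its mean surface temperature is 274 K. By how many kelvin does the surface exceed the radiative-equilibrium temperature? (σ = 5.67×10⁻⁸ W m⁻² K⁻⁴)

ΔT ≈ 99.6 K

S = 1490/2.26² = 291.7 W m⁻².
T_eq = [S(1−A)/(4σ)]^(1/4) = [291.7×0.72/(4×5.67×10⁻⁸)]^(1/4) = 174.4 K.
ΔT = T_surf − T_eq = 274 − 174.4.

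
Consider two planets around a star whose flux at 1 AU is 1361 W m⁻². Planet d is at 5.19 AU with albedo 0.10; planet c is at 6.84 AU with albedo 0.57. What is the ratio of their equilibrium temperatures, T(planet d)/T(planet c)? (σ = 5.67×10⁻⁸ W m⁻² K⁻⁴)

T_eq = [S₀(1−A)/(4σd²)]^(1/4), so T ∝ (1−A)^(1/4) / √d.
T₁ = [1361×0.90/(4×5.67×10⁻⁸×5.19²)]^(1/4) = 119.00 K.
T₂ = [1361×0.43/(4×5.67×10⁻⁸×6.84²)]^(1/4) = 86.18 K.

T₁/T₂ ≈ 1.381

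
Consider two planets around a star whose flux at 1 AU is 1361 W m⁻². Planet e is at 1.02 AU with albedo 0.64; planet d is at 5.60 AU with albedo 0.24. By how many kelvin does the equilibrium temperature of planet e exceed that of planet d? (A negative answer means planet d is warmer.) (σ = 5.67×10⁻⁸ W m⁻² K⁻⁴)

T_eq = [S₀(1−A)/(4σd²)]^(1/4), so T ∝ (1−A)^(1/4) / √d.
T₁ = [1361×0.36/(4×5.67×10⁻⁸×1.02²)]^(1/4) = 213.47 K.
T₂ = [1361×0.76/(4×5.67×10⁻⁸×5.60²)]^(1/4) = 109.82 K.

ΔT ≈ 103.7 K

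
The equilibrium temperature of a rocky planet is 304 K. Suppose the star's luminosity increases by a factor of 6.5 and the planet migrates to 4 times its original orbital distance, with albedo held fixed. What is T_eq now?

T_eq ∝ L^(1/4) · d^(−1/2).
T′ = 304 × 6.5^(1/4) / 4^(1/2) = 243 K.

T_eq ≈ 243 K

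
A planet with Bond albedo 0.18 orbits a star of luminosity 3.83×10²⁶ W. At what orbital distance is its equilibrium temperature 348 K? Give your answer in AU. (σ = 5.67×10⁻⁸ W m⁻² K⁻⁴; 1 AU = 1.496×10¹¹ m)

From T_eq⁴ = L(1−A)/(16πσd²): d = √[L(1−A)/(16πσT_eq⁴)].
d = √[3.83×10²⁶ × 0.82 / (16π × 5.67×10⁻⁸ × (348)⁴)] = 8.67×10¹⁰ m = 0.579 AU.

d ≈ 0.579 AU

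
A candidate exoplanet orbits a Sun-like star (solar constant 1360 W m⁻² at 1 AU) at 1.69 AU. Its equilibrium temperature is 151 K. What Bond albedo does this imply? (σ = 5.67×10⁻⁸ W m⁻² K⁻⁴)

Flux at 1.69 AU: S = 1360/1.69² = 476 W m⁻².
From T_eq⁴ = S(1−A)/(4σ): 1−A = 4σT_eq⁴/S.
1−A = 4 × 5.67×10⁻⁸ × (151)⁴ / 476 = 0.248.

A ≈ 0.75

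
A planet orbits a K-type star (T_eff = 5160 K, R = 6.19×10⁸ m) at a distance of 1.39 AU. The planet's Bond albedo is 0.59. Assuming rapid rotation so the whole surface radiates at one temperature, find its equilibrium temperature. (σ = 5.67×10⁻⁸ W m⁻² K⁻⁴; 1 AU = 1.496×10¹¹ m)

d = 1.39 AU = 2.08×10¹¹ m.
L = 4πR_⋆²σT_⋆⁴ = 4π(6.19×10⁸)² × 5.67×10⁻⁸ × (5160)⁴ = 1.94×10²⁶ W.
S = L/(4πd²) = 356 W m⁻².
Energy balance: absorbed = emitted ⇒ πR²·S(1−A) = 4πR²·σT_eq⁴, so T_eq⁴ = S(1−A)/(4σ).
T_eq = [356 × 0.41 / (4 × 5.67×10⁻⁸)]^(1/4) = (6.44×10⁸)^(1/4) = 159 K.

T_eq ≈ 159 K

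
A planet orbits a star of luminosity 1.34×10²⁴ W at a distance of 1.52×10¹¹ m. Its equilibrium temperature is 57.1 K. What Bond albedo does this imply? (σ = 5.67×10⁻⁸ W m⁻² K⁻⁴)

A ≈ 0.48

Flux: S = L/(4πd²) = 1.34×10²⁴/(4π×(1.52×10¹¹)²) = 4.62 W m⁻².
From T_eq⁴ = S(1−A)/(4σ): 1−A = 4σT_eq⁴/S.
1−A = 4 × 5.67×10⁻⁸ × (57.1)⁴ / 4.62 = 0.522.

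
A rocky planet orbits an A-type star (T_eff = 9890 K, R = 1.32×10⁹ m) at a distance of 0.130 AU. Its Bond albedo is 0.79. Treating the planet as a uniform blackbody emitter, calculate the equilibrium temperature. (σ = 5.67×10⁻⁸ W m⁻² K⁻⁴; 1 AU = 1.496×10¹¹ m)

d = 0.130 AU = 1.94×10¹⁰ m.
L = 4πR_⋆²σT_⋆⁴ = 4π(1.32×10⁹)² × 5.67×10⁻⁸ × (9890)⁴ = 1.19×10²⁸ W.
S = L/(4πd²) = 2.50×10⁶ W m⁻².
Energy balance: absorbed = emitted ⇒ πR²·S(1−A) = 4πR²·σT_eq⁴, so T_eq⁴ = S(1−A)/(4σ).
T_eq = [2.50×10⁶ × 0.21 / (4 × 5.67×10⁻⁸)]^(1/4) = (2.31×10¹²)^(1/4) = 1230 K.

T_eq ≈ 1230 K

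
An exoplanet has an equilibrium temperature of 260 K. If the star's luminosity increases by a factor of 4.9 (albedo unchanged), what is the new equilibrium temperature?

T_eq ≈ 387 K

T_eq ∝ L^(1/4) · d^(−1/2).
T′ = 260 × 4.9^(1/4) = 387 K.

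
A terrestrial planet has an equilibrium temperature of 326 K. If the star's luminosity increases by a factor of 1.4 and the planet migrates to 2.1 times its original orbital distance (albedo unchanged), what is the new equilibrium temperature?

T_eq ≈ 245 K

T_eq ∝ L^(1/4) · d^(−1/2).
T′ = 326 × 1.4^(1/4) / 2.1^(1/2) = 245 K.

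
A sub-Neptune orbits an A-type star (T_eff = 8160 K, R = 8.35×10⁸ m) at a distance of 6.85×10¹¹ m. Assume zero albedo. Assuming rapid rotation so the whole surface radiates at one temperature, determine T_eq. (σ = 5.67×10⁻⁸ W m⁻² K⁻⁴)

L = 4πR_⋆²σT_⋆⁴ = 4π(8.35×10⁸)² × 5.67×10⁻⁸ × (8160)⁴ = 2.20×10²⁷ W.
S = L/(4πd²) = 374 W m⁻².
Energy balance: absorbed = emitted ⇒ πR²·S(1−A) = 4πR²·σT_eq⁴, so T_eq⁴ = S(1−A)/(4σ).
T_eq = [374 × 1.00 / (4 × 5.67×10⁻⁸)]^(1/4) = (1.65×10⁹)^(1/4) = 201 K.

T_eq ≈ 201 K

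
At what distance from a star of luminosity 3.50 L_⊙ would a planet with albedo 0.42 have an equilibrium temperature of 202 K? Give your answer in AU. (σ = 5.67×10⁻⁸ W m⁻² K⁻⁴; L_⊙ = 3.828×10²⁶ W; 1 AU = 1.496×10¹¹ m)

L = 3.50 × 3.828×10²⁶ = 1.34×10²⁷ W.
From T_eq⁴ = L(1−A)/(16πσd²): d = √[L(1−A)/(16πσT_eq⁴)].
d = √[1.34×10²⁷ × 0.58 / (16π × 5.67×10⁻⁸ × (202)⁴)] = 4.05×10¹¹ m = 2.71 AU.

d ≈ 2.71 AU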